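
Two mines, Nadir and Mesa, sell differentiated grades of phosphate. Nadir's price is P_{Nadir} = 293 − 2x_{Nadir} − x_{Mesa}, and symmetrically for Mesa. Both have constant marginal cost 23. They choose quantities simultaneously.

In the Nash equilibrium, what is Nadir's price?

Mine Nadir's profit: π = x_{Nadir}(293 − 2x_{Nadir} − x_{Mesa}) − 23x_{Nadir}.
∂π/∂x_{Nadir} = 270 − 4x_{Nadir} − x_{Mesa} = 0 ⇒ x_{Nadir} = 67.5 − 0.25x_{Mesa}.
By symmetry x_{Mesa} = x_{Nadir}; substituting into the reaction function, 1.25x_{Nadir} = 67.5 and x_{Nadir} = 54.
P_{Nadir} = 293 − 2·54 − 54 = 131.

131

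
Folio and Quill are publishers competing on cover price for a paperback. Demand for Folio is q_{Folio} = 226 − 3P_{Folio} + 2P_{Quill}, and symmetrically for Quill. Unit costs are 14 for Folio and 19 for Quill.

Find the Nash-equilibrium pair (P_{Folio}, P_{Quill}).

Folio's profit: π = (P_{Folio} − 14)(226 − 3P_{Folio} + 2P_{Quill}).
∂π/∂P_{Folio} = 268 − 6P_{Folio} + 2P_{Quill} = 0 ⇒ P_{Folio} = 134/3 + (1/3)P_{Quill}.
Similarly P_{Quill} = 283/6 + (1/3)P_{Folio}.
Substituting the second reaction function into the first: P_{Folio} = 134/3 + (1/3)(283/6 + (1/3)P_{Folio}), which gives (8/9)P_{Folio} = 1087/18 ⇒ P_{Folio} = 67.9375.
Then P_{Quill} = 283/6 + (1/3)·67.9375 = 69.8125.

67.9375, 69.8125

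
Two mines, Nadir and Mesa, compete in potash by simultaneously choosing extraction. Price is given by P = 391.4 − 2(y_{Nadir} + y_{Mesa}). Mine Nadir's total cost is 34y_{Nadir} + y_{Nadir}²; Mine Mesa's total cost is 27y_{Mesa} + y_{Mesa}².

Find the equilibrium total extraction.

90.225

Mine Nadir's profit: π = y_{Nadir}(391.4 − 2(y_{Nadir} + y_{Mesa})) − 34y_{Nadir} − y_{Nadir}².
∂π/∂y_{Nadir} = 357.4 − 6y_{Nadir} − 2y_{Mesa} = 0, so y_{Nadir} = 1787/30 − (1/3)y_{Mesa}.
By the same steps for Mesa: y_{Mesa} = 911/15 − (1/3)y_{Nadir}.
Solving the two reaction functions simultaneously: (1 − (−1/3)(−1/3))y_{Nadir} = 1787/30 − (1/3)·(911/15), so (8/9)y_{Nadir} = 3539/90 and y_{Nadir} = 44.2375.
Then y_{Mesa} = 911/15 − (1/3)·44.2375 = 45.9875.
Total extraction: 44.2375 + 45.9875 = 90.225.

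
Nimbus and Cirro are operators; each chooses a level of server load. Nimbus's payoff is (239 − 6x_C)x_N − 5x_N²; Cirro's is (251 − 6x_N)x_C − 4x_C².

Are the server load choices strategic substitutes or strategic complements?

Expanding Nimbus's payoff: 239x_N − 6x_Cx_N − 5x_N².
∂π/∂x_N = 239 − 6x_C − 10x_N = 0, so x_N = 23.9 − 0.6x_C.
The best-response slope dx_N/dx_C = −0.6 < 0: the reaction function is downward-sloping, so the choices are strategic substitutes.

strategic substitutes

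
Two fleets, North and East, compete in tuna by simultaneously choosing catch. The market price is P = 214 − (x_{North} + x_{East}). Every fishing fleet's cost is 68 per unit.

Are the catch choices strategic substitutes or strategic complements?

strategic substitutes

Fishing fleet North's profit: π = x_{North}(214 − (x_{North} + x_{East})) − 68x_{North}.
∂π/∂x_{North} = 146 − 2x_{North} − x_{East} = 0, so x_{North} = 73 − 0.5x_{East}.
The best-response slope dx_{North}/dx_{East} = −0.5 < 0: the reaction function is downward-sloping, so the choices are strategic substitutes.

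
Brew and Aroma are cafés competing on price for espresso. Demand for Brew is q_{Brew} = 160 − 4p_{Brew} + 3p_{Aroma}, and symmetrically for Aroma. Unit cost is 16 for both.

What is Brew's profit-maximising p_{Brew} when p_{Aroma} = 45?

Brew's profit: π = (p_{Brew} − 16)(160 − 4p_{Brew} + 3p_{Aroma}).
∂π/∂p_{Brew} = 224 − 8p_{Brew} + 3p_{Aroma} = 0 ⇒ p_{Brew} = 28 + 0.375p_{Aroma}.
At p_{Aroma} = 45: p_{Brew} = 28 + 0.375·45 = 44.875.

44.875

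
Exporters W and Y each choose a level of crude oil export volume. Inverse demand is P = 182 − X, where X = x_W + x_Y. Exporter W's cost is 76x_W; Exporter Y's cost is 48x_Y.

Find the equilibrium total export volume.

Exporter W's profit: π = x_W(182 − (x_W + x_Y)) − 76x_W.
∂π/∂x_W = 106 − 2x_W − x_Y = 0, so x_W = 53 − 0.5x_Y.
By the same steps for Y: x_Y = 67 − 0.5x_W.
Substituting the second reaction function into the first: x_W = 53 − 0.5(67 − 0.5x_W), which gives 0.75x_W = 19.5 ⇒ x_W = 26.
Then x_Y = 67 − 0.5·26 = 54.
Total export volume: 26 + 54 = 80.

80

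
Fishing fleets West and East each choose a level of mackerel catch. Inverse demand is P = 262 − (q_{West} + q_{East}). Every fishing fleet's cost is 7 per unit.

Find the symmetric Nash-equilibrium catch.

85

Fishing fleet West's profit: π = q_{West}(262 − (q_{West} + q_{East})) − 7q_{West}.
∂π/∂q_{West} = 255 − 2q_{West} − q_{East} = 0, so q_{West} = 127.5 − 0.5q_{East}.
By symmetry q_{East} = q_{West}; substituting into the reaction function, 1.5q_{West} = 127.5 and q_{West} = 85.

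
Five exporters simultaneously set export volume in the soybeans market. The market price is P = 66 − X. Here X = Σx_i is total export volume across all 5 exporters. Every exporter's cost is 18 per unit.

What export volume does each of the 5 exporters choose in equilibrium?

A representative exporter's profit is π_i = x_i(66 − X) − 18x_i, with X = x_i + Σ_{j≠i} x_j.
First-order condition: 48 − 2x_i − Σ_{j≠i} x_j = 0.
Imposing symmetry (x_j = x for all j) turns Σ_{j≠i} x_j into 4x, so 48 = 6x and x = 8.

8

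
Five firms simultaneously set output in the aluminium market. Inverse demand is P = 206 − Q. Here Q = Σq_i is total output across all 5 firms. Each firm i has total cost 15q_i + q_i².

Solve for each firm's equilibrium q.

A representative firm's profit is π_i = q_i(206 − Q) − 15q_i − q_i², with Q = q_i + Σ_{j≠i} q_j.
First-order condition: 191 − 4q_i − Σ_{j≠i} q_j = 0.
With identical firms, set every q_j = q: then 191 − 4q − 4q = 0, i.e. q = 191/8 = 23.875.

23.875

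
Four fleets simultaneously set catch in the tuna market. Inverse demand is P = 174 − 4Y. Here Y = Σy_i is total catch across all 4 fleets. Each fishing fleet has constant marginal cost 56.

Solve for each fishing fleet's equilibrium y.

A representative fishing fleet's profit is π_i = y_i(174 − 4Y) − 56y_i, with Y = y_i + Σ_{j≠i} y_j.
First-order condition: 118 − 8y_i − 4Σ_{j≠i} y_j = 0.
In a symmetric equilibrium every fishing fleet chooses the same y, so Σ_{j≠i} y_j = 3y. The condition becomes 118 − 20y = 0, giving y = 118/20 = 5.9.

5.9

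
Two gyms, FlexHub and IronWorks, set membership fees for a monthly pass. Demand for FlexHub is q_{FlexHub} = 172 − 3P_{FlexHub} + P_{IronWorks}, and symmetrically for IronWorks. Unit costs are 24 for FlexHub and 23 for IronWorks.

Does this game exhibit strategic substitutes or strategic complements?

strategic complements

FlexHub's profit: π = (P_{FlexHub} − 24)(172 − 3P_{FlexHub} + P_{IronWorks}).
∂π/∂P_{FlexHub} = 244 − 6P_{FlexHub} + P_{IronWorks} = 0 ⇒ P_{FlexHub} = 122/3 + (1/6)P_{IronWorks}.
The best-response slope dP_{FlexHub}/dP_{IronWorks} = 1/6 > 0: the reaction function is upward-sloping, so the choices are strategic complements.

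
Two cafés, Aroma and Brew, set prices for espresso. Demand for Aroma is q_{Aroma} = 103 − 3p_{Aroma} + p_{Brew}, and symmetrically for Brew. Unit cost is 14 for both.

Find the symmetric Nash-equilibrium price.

29

Aroma's profit: π = (p_{Aroma} − 14)(103 − 3p_{Aroma} + p_{Brew}).
∂π/∂p_{Aroma} = 145 − 6p_{Aroma} + p_{Brew} = 0 ⇒ p_{Aroma} = 145/6 + (1/6)p_{Brew}.
Setting p_{Aroma} = p_{Brew} in the reaction function: p_{Aroma} = 145/6 + (1/6)p_{Aroma}, so p_{Aroma} = (145/6) / (5/6) = 29.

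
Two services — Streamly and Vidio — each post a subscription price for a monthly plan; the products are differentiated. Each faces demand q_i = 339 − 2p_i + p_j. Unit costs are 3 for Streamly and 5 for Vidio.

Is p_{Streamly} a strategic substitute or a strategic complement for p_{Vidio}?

Streamly's profit: π = (p_{Streamly} − 3)(339 − 2p_{Streamly} + p_{Vidio}).
∂π/∂p_{Streamly} = 345 − 4p_{Streamly} + p_{Vidio} = 0 ⇒ p_{Streamly} = 86.25 + 0.25p_{Vidio}.
The best-response slope dp_{Streamly}/dp_{Vidio} = 0.25 > 0: the reaction function is upward-sloping, so the choices are strategic complements.

strategic complements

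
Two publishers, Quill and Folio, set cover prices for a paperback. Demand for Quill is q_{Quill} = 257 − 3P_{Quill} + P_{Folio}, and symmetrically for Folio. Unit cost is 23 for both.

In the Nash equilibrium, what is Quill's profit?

Quill's profit: π = (P_{Quill} − 23)(257 − 3P_{Quill} + P_{Folio}).
∂π/∂P_{Quill} = 326 − 6P_{Quill} + P_{Folio} = 0 ⇒ P_{Quill} = 163/3 + (1/6)P_{Folio}.
The game is symmetric, so in equilibrium P_{Folio} = P_{Quill}: the reaction function gives (5/6)P_{Quill} = 163/3, hence P_{Quill} = 65.2.
q_{Quill} = 257 − 3·65.2 + 65.2 = 126.6.
Profit = (65.2 − 23)·126.6 = 5342.52.

5342.52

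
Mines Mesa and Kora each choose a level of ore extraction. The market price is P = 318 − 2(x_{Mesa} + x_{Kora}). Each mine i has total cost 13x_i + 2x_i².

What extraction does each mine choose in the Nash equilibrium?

30.5

Mine Mesa's profit: π = x_{Mesa}(318 − 2(x_{Mesa} + x_{Kora})) − 13x_{Mesa} − 2x_{Mesa}².
∂π/∂x_{Mesa} = 305 − 8x_{Mesa} − 2x_{Kora} = 0, so x_{Mesa} = 38.125 − 0.25x_{Kora}.
The game is symmetric, so in equilibrium x_{Kora} = x_{Mesa}: the reaction function gives 1.25x_{Mesa} = 38.125, hence x_{Mesa} = 30.5.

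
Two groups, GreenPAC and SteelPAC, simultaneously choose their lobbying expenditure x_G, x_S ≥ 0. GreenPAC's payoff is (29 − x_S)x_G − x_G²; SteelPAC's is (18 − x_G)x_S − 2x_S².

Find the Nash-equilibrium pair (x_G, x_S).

Expanding GreenPAC's payoff: 29x_G − x_Sx_G − x_G².
∂π/∂x_G = 29 − x_S − 2x_G = 0, so x_G = 14.5 − 0.5x_S.
Likewise for SteelPAC: x_S = 4.5 − 0.25x_G.
Plugging x_S into GreenPAC's best response: x_G = 14.5 − 0.5(4.5 − 0.25x_G) ⇒ 0.875x_G = 12.25, so x_G = 14.
Then x_S = 4.5 − 0.25·14 = 1.

14, 1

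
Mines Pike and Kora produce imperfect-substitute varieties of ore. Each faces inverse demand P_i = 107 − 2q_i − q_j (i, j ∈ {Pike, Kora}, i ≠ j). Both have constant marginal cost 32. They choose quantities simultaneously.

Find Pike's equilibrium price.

Mine Pike's profit: π = q_{Pike}(107 − 2q_{Pike} − q_{Kora}) − 32q_{Pike}.
∂π/∂q_{Pike} = 75 − 4q_{Pike} − q_{Kora} = 0 ⇒ q_{Pike} = 18.75 − 0.25q_{Kora}.
The game is symmetric, so in equilibrium q_{Kora} = q_{Pike}: the reaction function gives 1.25q_{Pike} = 18.75, hence q_{Pike} = 15.
P_{Pike} = 107 − 2·15 − 15 = 62.

62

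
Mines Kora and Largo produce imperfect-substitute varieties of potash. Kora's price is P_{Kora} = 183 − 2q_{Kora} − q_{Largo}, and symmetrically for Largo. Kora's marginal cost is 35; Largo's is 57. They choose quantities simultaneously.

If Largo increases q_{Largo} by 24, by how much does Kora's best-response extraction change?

Mine Kora's profit: π = q_{Kora}(183 − 2q_{Kora} − q_{Largo}) − 35q_{Kora}.
∂π/∂q_{Kora} = 148 − 4q_{Kora} − q_{Largo} = 0 ⇒ q_{Kora} = 37 − 0.25q_{Largo}.
The reaction-function slope is −0.25, so a 24-unit rise in q_{Largo} moves q_{Kora} by −0.25 × 24 = −6. Kora's best response falls — the actions are strategic substitutes.

-6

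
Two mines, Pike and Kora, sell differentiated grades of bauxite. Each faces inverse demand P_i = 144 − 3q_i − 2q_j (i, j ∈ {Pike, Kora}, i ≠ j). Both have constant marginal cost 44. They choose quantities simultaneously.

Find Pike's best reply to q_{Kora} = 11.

Mine Pike's profit: π = q_{Pike}(144 − 3q_{Pike} − 2q_{Kora}) − 44q_{Pike}.
∂π/∂q_{Pike} = 100 − 6q_{Pike} − 2q_{Kora} = 0 ⇒ q_{Pike} = 50/3 − (1/3)q_{Kora}.
At q_{Kora} = 11: q_{Pike} = 50/3 − (1/3)·11 = 13.

13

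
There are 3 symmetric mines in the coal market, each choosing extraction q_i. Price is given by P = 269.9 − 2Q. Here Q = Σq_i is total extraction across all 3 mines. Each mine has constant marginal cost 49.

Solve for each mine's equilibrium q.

A representative mine's profit is π_i = q_i(269.9 − 2Q) − 49q_i, with Q = q_i + Σ_{j≠i} q_j.
First-order condition: 220.9 − 4q_i − 2Σ_{j≠i} q_j = 0.
In a symmetric equilibrium every mine chooses the same q, so Σ_{j≠i} q_j = 2q. The condition becomes 220.9 − 8q = 0, giving q = 220.9/8 = 27.6125.

27.6125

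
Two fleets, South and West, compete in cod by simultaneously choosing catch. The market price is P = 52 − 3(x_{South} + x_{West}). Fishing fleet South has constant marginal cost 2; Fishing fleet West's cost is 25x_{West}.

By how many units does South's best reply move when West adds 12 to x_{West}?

-6

Fishing fleet South's profit: π = x_{South}(52 − 3(x_{South} + x_{West})) − 2x_{South}.
∂π/∂x_{South} = 50 − 6x_{South} − 3x_{West} = 0, so x_{South} = 25/3 − 0.5x_{West}.
The reaction-function slope is −0.5, so a 12-unit rise in x_{West} moves x_{South} by −0.5 × 12 = −6. South's best response falls — the actions are strategic substitutes.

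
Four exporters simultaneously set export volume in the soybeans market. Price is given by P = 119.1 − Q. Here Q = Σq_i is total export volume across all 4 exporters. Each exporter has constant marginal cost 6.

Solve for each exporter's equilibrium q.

22.62

A representative exporter's profit is π_i = q_i(119.1 − Q) − 6q_i, with Q = q_i + Σ_{j≠i} q_j.
First-order condition: 113.1 − 2q_i − Σ_{j≠i} q_j = 0.
In a symmetric equilibrium every exporter chooses the same q, so Σ_{j≠i} q_j = 3q. The condition becomes 113.1 − 5q = 0, giving q = 113.1/5 = 22.62.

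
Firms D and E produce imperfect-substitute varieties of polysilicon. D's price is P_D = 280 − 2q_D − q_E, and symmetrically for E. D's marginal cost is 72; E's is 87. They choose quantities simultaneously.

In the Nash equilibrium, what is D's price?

Firm D's profit: π = q_D(280 − 2q_D − q_E) − 72q_D.
∂π/∂q_D = 208 − 4q_D − q_E = 0 ⇒ q_D = 52 − 0.25q_E.
Similarly q_E = 48.25 − 0.25q_D.
Plugging q_E into D's best response: q_D = 52 − 0.25(48.25 − 0.25q_D) ⇒ 0.9375q_D = 39.9375, so q_D = 42.6.
Then q_E = 48.25 − 0.25·42.6 = 37.6.
P_D = 280 − 2·42.6 − 37.6 = 157.2.

157.2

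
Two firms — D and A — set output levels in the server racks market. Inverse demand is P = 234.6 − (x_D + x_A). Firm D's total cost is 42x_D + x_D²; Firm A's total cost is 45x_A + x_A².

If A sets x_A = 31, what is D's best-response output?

Firm D's profit: π = x_D(234.6 − (x_D + x_A)) − 42x_D − x_D².
∂π/∂x_D = 192.6 − 4x_D − x_A = 0, so x_D = 48.15 − 0.25x_A.
At x_A = 31: x_D = 48.15 − 0.25·31 = 40.4.

40.4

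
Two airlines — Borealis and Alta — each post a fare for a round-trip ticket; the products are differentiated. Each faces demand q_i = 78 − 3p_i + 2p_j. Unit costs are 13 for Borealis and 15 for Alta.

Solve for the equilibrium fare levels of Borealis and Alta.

Borealis's profit: π = (p_{Borealis} − 13)(78 − 3p_{Borealis} + 2p_{Alta}).
∂π/∂p_{Borealis} = 117 − 6p_{Borealis} + 2p_{Alta} = 0 ⇒ p_{Borealis} = 19.5 + (1/3)p_{Alta}.
Similarly p_{Alta} = 20.5 + (1/3)p_{Borealis}.
Substituting the second reaction function into the first: p_{Borealis} = 19.5 + (1/3)(20.5 + (1/3)p_{Borealis}), which gives (8/9)p_{Borealis} = 79/3 ⇒ p_{Borealis} = 29.625.
Then p_{Alta} = 20.5 + (1/3)·29.625 = 30.375.

29.625, 30.375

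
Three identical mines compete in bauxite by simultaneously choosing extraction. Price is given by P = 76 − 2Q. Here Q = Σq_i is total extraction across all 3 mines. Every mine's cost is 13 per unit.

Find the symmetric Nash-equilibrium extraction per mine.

A representative mine's profit is π_i = q_i(76 − 2Q) − 13q_i, with Q = q_i + Σ_{j≠i} q_j.
First-order condition: 63 − 4q_i − 2Σ_{j≠i} q_j = 0.
In a symmetric equilibrium every mine chooses the same q, so Σ_{j≠i} q_j = 2q. The condition becomes 63 − 8q = 0, giving q = 63/8 = 7.875.

7.875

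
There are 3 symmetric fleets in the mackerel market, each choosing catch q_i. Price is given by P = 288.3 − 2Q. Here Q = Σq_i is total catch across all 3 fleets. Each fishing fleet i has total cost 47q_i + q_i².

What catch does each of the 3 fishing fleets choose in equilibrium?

24.13

A representative fishing fleet's profit is π_i = q_i(288.3 − 2Q) − 47q_i − q_i², with Q = q_i + Σ_{j≠i} q_j.
First-order condition: 241.3 − 6q_i − 2Σ_{j≠i} q_j = 0.
In a symmetric equilibrium every fishing fleet chooses the same q, so Σ_{j≠i} q_j = 2q. The condition becomes 241.3 − 10q = 0, giving q = 241.3/10 = 24.13.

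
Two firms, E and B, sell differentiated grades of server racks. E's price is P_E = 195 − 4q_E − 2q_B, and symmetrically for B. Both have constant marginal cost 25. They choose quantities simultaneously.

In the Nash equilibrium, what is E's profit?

Firm E's profit: π = q_E(195 − 4q_E − 2q_B) − 25q_E.
∂π/∂q_E = 170 − 8q_E − 2q_B = 0 ⇒ q_E = 21.25 − 0.25q_B.
By symmetry q_B = q_E; substituting into the reaction function, 1.25q_E = 21.25 and q_E = 17.
P_E = 195 − 4·17 − 2·17 = 93.
Profit = (93 − 25)·17 = 1156.

1156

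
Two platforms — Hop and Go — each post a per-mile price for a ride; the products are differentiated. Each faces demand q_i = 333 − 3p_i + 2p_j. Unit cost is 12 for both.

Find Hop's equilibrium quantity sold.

240.75

Hop's profit: π = (p_{Hop} − 12)(333 − 3p_{Hop} + 2p_{Go}).
∂π/∂p_{Hop} = 369 − 6p_{Hop} + 2p_{Go} = 0 ⇒ p_{Hop} = 61.5 + (1/3)p_{Go}.
The game is symmetric, so in equilibrium p_{Go} = p_{Hop}: the reaction function gives (2/3)p_{Hop} = 61.5, hence p_{Hop} = 92.25.
q_{Hop} = 333 − 3·92.25 + 2·92.25 = 240.75.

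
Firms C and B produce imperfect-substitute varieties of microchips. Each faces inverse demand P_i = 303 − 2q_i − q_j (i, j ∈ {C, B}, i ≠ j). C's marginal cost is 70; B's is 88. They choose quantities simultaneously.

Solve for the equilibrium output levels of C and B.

47.8, 41.8

Firm C's profit: π = q_C(303 − 2q_C − q_B) − 70q_C.
∂π/∂q_C = 233 − 4q_C − q_B = 0 ⇒ q_C = 58.25 − 0.25q_B.
Similarly q_B = 53.75 − 0.25q_C.
Solving the two reaction functions simultaneously: (1 − (−0.25)(−0.25))q_C = 58.25 − 0.25·53.75, so 0.9375q_C = 44.8125 and q_C = 47.8.
Then q_B = 53.75 − 0.25·47.8 = 41.8.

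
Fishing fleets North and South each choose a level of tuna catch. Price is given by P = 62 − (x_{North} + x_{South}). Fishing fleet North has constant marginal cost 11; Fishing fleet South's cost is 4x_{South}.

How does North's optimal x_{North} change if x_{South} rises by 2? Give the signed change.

-1

Fishing fleet North's profit: π = x_{North}(62 − (x_{North} + x_{South})) − 11x_{North}.
∂π/∂x_{North} = 51 − 2x_{North} − x_{South} = 0, so x_{North} = 25.5 − 0.5x_{South}.
The reaction-function slope is −0.5, so a 2-unit rise in x_{South} moves x_{North} by −0.5 × 2 = −1. North's best response falls — the actions are strategic substitutes.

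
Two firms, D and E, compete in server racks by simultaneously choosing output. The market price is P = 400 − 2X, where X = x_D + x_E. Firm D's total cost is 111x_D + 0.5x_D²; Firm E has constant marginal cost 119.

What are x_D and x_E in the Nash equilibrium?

37.125, 51.6875

Firm D's profit: π = x_D(400 − 2(x_D + x_E)) − 111x_D − 0.5x_D².
∂π/∂x_D = 289 − 5x_D − 2x_E = 0, so x_D = 57.8 − 0.4x_E.
For E: ∂π/∂x_E = 281 − 4x_E − 2x_D = 0 ⇒ x_E = 70.25 − 0.5x_D.
Substituting the second reaction function into the first: x_D = 57.8 − 0.4(70.25 − 0.5x_D), which gives 0.8x_D = 29.7 ⇒ x_D = 37.125.
Then x_E = 70.25 − 0.5·37.125 = 51.6875.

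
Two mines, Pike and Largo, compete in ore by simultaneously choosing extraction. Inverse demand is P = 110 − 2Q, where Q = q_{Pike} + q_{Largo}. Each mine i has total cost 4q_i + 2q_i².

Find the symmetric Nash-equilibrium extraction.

10.6

Mine Pike's profit: π = q_{Pike}(110 − 2(q_{Pike} + q_{Largo})) − 4q_{Pike} − 2q_{Pike}².
∂π/∂q_{Pike} = 106 − 8q_{Pike} − 2q_{Largo} = 0, so q_{Pike} = 13.25 − 0.25q_{Largo}.
Setting q_{Pike} = q_{Largo} in the reaction function: q_{Pike} = 13.25 − 0.25q_{Pike}, so q_{Pike} = 13.25 / 1.25 = 10.6.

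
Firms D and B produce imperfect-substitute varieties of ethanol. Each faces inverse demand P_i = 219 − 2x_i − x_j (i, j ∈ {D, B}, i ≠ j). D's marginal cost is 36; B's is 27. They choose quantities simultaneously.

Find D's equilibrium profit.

Firm D's profit: π = x_D(219 − 2x_D − x_B) − 36x_D.
∂π/∂x_D = 183 − 4x_D − x_B = 0 ⇒ x_D = 45.75 − 0.25x_B.
Similarly x_B = 48 − 0.25x_D.
Plugging x_B into D's best response: x_D = 45.75 − 0.25(48 − 0.25x_D) ⇒ 0.9375x_D = 33.75, so x_D = 36.
Then x_B = 48 − 0.25·36 = 39.
P_D = 219 − 2·36 − 39 = 108.
Profit = (108 − 36)·36 = 2592.

2592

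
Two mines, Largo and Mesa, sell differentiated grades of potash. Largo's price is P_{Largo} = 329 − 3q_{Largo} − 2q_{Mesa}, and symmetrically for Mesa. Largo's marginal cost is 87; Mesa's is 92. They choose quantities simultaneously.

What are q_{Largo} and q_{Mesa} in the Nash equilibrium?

30.5625, 29.3125

Mine Largo's profit: π = q_{Largo}(329 − 3q_{Largo} − 2q_{Mesa}) − 87q_{Largo}.
∂π/∂q_{Largo} = 242 − 6q_{Largo} − 2q_{Mesa} = 0 ⇒ q_{Largo} = 121/3 − (1/3)q_{Mesa}.
Similarly q_{Mesa} = 39.5 − (1/3)q_{Largo}.
Solving the two reaction functions simultaneously: (1 − (−1/3)(−1/3))q_{Largo} = 121/3 − (1/3)·39.5, so (8/9)q_{Largo} = 163/6 and q_{Largo} = 30.5625.
Then q_{Mesa} = 39.5 − (1/3)·30.5625 = 29.3125.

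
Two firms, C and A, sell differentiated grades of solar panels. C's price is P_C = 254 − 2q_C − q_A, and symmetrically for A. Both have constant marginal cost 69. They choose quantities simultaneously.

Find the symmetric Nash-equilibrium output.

Firm C's profit: π = q_C(254 − 2q_C − q_A) − 69q_C.
∂π/∂q_C = 185 − 4q_C − q_A = 0 ⇒ q_C = 46.25 − 0.25q_A.
Setting q_C = q_A in the reaction function: q_C = 46.25 − 0.25q_C, so q_C = 46.25 / 1.25 = 37.

37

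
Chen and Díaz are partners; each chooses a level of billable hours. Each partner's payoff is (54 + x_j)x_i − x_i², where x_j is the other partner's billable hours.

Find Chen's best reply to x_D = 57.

Chen's payoff is (54 + x_D)x_C − x_C².
∂π/∂x_C = 54 + x_D − 2x_C = 0, so x_C = 27 + 0.5x_D.
At x_D = 57: x_C = 27 + 0.5·57 = 55.5.

55.5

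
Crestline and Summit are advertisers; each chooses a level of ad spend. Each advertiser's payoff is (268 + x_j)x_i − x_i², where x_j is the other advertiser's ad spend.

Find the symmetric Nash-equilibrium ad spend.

268

Crestline's payoff is (268 + x_S)x_C − x_C².
∂π/∂x_C = 268 + x_S − 2x_C = 0, so x_C = 134 + 0.5x_S.
Setting x_C = x_S in the reaction function: x_C = 134 + 0.5x_C, so x_C = 134 / 0.5 = 268.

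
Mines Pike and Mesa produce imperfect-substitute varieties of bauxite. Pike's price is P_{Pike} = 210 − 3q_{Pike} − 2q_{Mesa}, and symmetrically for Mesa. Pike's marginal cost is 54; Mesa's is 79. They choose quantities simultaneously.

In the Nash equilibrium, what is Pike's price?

117.1875

Mine Pike's profit: π = q_{Pike}(210 − 3q_{Pike} − 2q_{Mesa}) − 54q_{Pike}.
∂π/∂q_{Pike} = 156 − 6q_{Pike} − 2q_{Mesa} = 0 ⇒ q_{Pike} = 26 − (1/3)q_{Mesa}.
Similarly q_{Mesa} = 131/6 − (1/3)q_{Pike}.
Substituting the second reaction function into the first: q_{Pike} = 26 − (1/3)(131/6 − (1/3)q_{Pike}), which gives (8/9)q_{Pike} = 337/18 ⇒ q_{Pike} = 21.0625.
Then q_{Mesa} = 131/6 − (1/3)·21.0625 = 14.8125.
P_{Pike} = 210 − 3·21.0625 − 2·14.8125 = 117.1875.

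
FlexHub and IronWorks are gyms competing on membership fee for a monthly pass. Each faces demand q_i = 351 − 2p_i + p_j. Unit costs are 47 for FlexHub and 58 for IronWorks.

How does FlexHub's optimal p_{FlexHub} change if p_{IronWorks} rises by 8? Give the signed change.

2

FlexHub's profit: π = (p_{FlexHub} − 47)(351 − 2p_{FlexHub} + p_{IronWorks}).
∂π/∂p_{FlexHub} = 445 − 4p_{FlexHub} + p_{IronWorks} = 0 ⇒ p_{FlexHub} = 111.25 + 0.25p_{IronWorks}.
The reaction-function slope is 0.25, so an 8-unit rise in p_{IronWorks} moves p_{FlexHub} by 0.25 × 8 = 2. FlexHub's best response rises — the actions are strategic complements.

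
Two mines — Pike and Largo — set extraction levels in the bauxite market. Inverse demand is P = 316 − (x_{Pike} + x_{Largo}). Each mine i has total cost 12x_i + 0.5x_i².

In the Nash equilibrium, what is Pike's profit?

Mine Pike's profit: π = x_{Pike}(316 − (x_{Pike} + x_{Largo})) − 12x_{Pike} − 0.5x_{Pike}².
∂π/∂x_{Pike} = 304 − 3x_{Pike} − x_{Largo} = 0, so x_{Pike} = 304/3 − (1/3)x_{Largo}.
Setting x_{Pike} = x_{Largo} in the reaction function: x_{Pike} = 304/3 − (1/3)x_{Pike}, so x_{Pike} = (304/3) / (4/3) = 76.
Price P = 316 − 152 = 164.
Pike's profit: (164 − 12)·76 − 0.5(76)² = 8664.

8664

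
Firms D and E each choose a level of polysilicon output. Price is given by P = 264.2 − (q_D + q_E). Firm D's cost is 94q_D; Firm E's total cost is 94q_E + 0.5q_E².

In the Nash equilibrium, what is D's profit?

Firm D's profit: π = q_D(264.2 − (q_D + q_E)) − 94q_D.
∂π/∂q_D = 170.2 − 2q_D − q_E = 0, so q_D = 85.1 − 0.5q_E.
For E: ∂π/∂q_E = 170.2 − 3q_E − q_D = 0 ⇒ q_E = 851/15 − (1/3)q_D.
Plugging q_E into D's best response: q_D = 85.1 − 0.5(851/15 − (1/3)q_D) ⇒ (5/6)q_D = 851/15, so q_D = 68.08.
Then q_E = 851/15 − (1/3)·68.08 = 34.04.
Price P = 264.2 − 102.12 = 162.08.
D's profit: (162.08 − 94)·68.08 = 4634.8864.

4634.8864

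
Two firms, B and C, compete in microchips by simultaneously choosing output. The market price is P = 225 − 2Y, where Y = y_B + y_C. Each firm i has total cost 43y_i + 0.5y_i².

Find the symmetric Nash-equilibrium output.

26

Firm B's profit: π = y_B(225 − 2(y_B + y_C)) − 43y_B − 0.5y_B².
∂π/∂y_B = 182 − 5y_B − 2y_C = 0, so y_B = 36.4 − 0.4y_C.
Setting y_B = y_C in the reaction function: y_B = 36.4 − 0.4y_B, so y_B = 36.4 / 1.4 = 26.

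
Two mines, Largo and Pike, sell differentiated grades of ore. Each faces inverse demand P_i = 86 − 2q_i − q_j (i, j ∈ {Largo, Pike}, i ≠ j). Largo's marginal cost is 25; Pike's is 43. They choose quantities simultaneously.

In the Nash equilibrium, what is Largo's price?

Mine Largo's profit: π = q_{Largo}(86 − 2q_{Largo} − q_{Pike}) − 25q_{Largo}.
∂π/∂q_{Largo} = 61 − 4q_{Largo} − q_{Pike} = 0 ⇒ q_{Largo} = 15.25 − 0.25q_{Pike}.
Similarly q_{Pike} = 10.75 − 0.25q_{Largo}.
Plugging q_{Pike} into Largo's best response: q_{Largo} = 15.25 − 0.25(10.75 − 0.25q_{Largo}) ⇒ 0.9375q_{Largo} = 12.5625, so q_{Largo} = 13.4.
Then q_{Pike} = 10.75 − 0.25·13.4 = 7.4.
P_{Largo} = 86 − 2·13.4 − 7.4 = 51.8.

51.8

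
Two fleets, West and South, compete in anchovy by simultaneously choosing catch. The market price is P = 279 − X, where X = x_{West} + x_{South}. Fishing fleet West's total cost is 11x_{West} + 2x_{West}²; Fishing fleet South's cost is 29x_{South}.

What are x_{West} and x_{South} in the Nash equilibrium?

Fishing fleet West's profit: π = x_{West}(279 − (x_{West} + x_{South})) − 11x_{West} − 2x_{West}².
∂π/∂x_{West} = 268 − 6x_{West} − x_{South} = 0, so x_{West} = 134/3 − (1/6)x_{South}.
For South: ∂π/∂x_{South} = 250 − 2x_{South} − x_{West} = 0 ⇒ x_{South} = 125 − 0.5x_{West}.
Plugging x_{South} into West's best response: x_{West} = 134/3 − (1/6)(125 − 0.5x_{West}) ⇒ (11/12)x_{West} = 143/6, so x_{West} = 26.
Then x_{South} = 125 − 0.5·26 = 112.

26, 112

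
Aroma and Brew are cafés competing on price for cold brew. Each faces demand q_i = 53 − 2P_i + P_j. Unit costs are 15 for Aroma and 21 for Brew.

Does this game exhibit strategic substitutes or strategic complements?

Aroma's profit: π = (P_{Aroma} − 15)(53 − 2P_{Aroma} + P_{Brew}).
∂π/∂P_{Aroma} = 83 − 4P_{Aroma} + P_{Brew} = 0 ⇒ P_{Aroma} = 20.75 + 0.25P_{Brew}.
The best-response slope dP_{Aroma}/dP_{Brew} = 0.25 > 0: the reaction function is upward-sloping, so the choices are strategic complements.

strategic complements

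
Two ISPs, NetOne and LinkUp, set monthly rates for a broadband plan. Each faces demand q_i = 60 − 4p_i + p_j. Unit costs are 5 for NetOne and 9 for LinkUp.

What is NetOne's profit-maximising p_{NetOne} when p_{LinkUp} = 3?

10.375

NetOne's profit: π = (p_{NetOne} − 5)(60 − 4p_{NetOne} + p_{LinkUp}).
∂π/∂p_{NetOne} = 80 − 8p_{NetOne} + p_{LinkUp} = 0 ⇒ p_{NetOne} = 10 + 0.125p_{LinkUp}.
At p_{LinkUp} = 3: p_{NetOne} = 10 + 0.125·3 = 10.375.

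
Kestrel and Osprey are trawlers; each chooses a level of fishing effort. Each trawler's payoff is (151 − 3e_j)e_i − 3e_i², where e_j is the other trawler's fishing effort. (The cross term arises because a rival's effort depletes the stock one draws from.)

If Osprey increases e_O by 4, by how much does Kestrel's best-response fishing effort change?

Kestrel's payoff is (151 − 3e_O)e_K − 3e_K².
∂π/∂e_K = 151 − 3e_O − 6e_K = 0, so e_K = 151/6 − 0.5e_O.
The reaction-function slope is −0.5, so a 4-unit rise in e_O moves e_K by −0.5 × 4 = −2. Kestrel's best response falls — the actions are strategic substitutes.

-2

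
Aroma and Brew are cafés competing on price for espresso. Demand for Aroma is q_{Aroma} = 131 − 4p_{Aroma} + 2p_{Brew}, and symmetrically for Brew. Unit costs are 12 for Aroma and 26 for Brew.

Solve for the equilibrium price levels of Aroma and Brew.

Aroma's profit: π = (p_{Aroma} − 12)(131 − 4p_{Aroma} + 2p_{Brew}).
∂π/∂p_{Aroma} = 179 − 8p_{Aroma} + 2p_{Brew} = 0 ⇒ p_{Aroma} = 22.375 + 0.25p_{Brew}.
Similarly p_{Brew} = 29.375 + 0.25p_{Aroma}.
Plugging p_{Brew} into Aroma's best response: p_{Aroma} = 22.375 + 0.25(29.375 + 0.25p_{Aroma}) ⇒ 0.9375p_{Aroma} = 951/32, so p_{Aroma} = 31.7.
Then p_{Brew} = 29.375 + 0.25·31.7 = 37.3.

31.7, 37.3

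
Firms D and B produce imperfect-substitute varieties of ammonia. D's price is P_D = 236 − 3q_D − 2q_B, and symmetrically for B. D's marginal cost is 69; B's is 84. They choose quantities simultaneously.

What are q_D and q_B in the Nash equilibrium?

Firm D's profit: π = q_D(236 − 3q_D − 2q_B) − 69q_D.
∂π/∂q_D = 167 − 6q_D − 2q_B = 0 ⇒ q_D = 167/6 − (1/3)q_B.
Similarly q_B = 76/3 − (1/3)q_D.
Solving the two reaction functions simultaneously: (1 − (−1/3)(−1/3))q_D = 167/6 − (1/3)·(76/3), so (8/9)q_D = 349/18 and q_D = 21.8125.
Then q_B = 76/3 − (1/3)·21.8125 = 18.0625.

21.8125, 18.0625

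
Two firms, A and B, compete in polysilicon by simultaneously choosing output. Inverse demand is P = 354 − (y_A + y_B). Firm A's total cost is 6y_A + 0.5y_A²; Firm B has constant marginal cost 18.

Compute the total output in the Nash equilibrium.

Firm A's profit: π = y_A(354 − (y_A + y_B)) − 6y_A − 0.5y_A².
∂π/∂y_A = 348 − 3y_A − y_B = 0, so y_A = 116 − (1/3)y_B.
For B: ∂π/∂y_B = 336 − 2y_B − y_A = 0 ⇒ y_B = 168 − 0.5y_A.
Solving the two reaction functions simultaneously: (1 − (−1/3)(−0.5))y_A = 116 − (1/3)·168, so (5/6)y_A = 60 and y_A = 72.
Then y_B = 168 − 0.5·72 = 132.
Total output: 72 + 132 = 204.

204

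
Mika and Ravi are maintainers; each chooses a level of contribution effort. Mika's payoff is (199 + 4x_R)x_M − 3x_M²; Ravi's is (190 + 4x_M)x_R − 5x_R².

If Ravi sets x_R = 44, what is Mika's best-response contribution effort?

Expanding Mika's payoff: 199x_M + 4x_Rx_M − 3x_M².
∂π/∂x_M = 199 + 4x_R − 6x_M = 0, so x_M = 199/6 + (2/3)x_R.
At x_R = 44: x_M = 199/6 + (2/3)·44 = 62.5.

62.5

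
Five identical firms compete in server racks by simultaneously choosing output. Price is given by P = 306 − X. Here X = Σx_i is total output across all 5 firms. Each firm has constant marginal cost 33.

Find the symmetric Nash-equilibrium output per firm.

45.5

A representative firm's profit is π_i = x_i(306 − X) − 33x_i, with X = x_i + Σ_{j≠i} x_j.
First-order condition: 273 − 2x_i − Σ_{j≠i} x_j = 0.
Imposing symmetry (x_j = x for all j) turns Σ_{j≠i} x_j into 4x, so 273 = 6x and x = 45.5.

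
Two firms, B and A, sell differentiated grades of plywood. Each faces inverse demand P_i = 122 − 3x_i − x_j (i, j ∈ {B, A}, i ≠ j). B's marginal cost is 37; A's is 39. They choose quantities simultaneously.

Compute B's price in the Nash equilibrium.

73.6

Firm B's profit: π = x_B(122 − 3x_B − x_A) − 37x_B.
∂π/∂x_B = 85 − 6x_B − x_A = 0 ⇒ x_B = 85/6 − (1/6)x_A.
Similarly x_A = 83/6 − (1/6)x_B.
Solving the two reaction functions simultaneously: (1 − (−1/6)(−1/6))x_B = 85/6 − (1/6)·(83/6), so (35/36)x_B = 427/36 and x_B = 12.2.
Then x_A = 83/6 − (1/6)·12.2 = 11.8.
P_B = 122 − 3·12.2 − 11.8 = 73.6.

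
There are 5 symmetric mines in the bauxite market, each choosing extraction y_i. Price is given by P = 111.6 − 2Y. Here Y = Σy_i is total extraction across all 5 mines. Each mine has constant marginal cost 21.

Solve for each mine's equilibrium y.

7.55

A representative mine's profit is π_i = y_i(111.6 − 2Y) − 21y_i, with Y = y_i + Σ_{j≠i} y_j.
First-order condition: 90.6 − 4y_i − 2Σ_{j≠i} y_j = 0.
In a symmetric equilibrium every mine chooses the same y, so Σ_{j≠i} y_j = 4y. The condition becomes 90.6 − 12y = 0, giving y = 90.6/12 = 7.55.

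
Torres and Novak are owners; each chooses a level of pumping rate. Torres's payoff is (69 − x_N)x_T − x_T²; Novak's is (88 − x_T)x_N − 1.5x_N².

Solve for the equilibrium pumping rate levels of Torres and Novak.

23.8, 21.4

Expanding Torres's payoff: 69x_T − x_Nx_T − x_T².
∂π/∂x_T = 69 − x_N − 2x_T = 0, so x_T = 34.5 − 0.5x_N.
Likewise for Novak: x_N = 88/3 − (1/3)x_T.
Substituting the second reaction function into the first: x_T = 34.5 − 0.5(88/3 − (1/3)x_T), which gives (5/6)x_T = 119/6 ⇒ x_T = 23.8.
Then x_N = 88/3 − (1/3)·23.8 = 21.4.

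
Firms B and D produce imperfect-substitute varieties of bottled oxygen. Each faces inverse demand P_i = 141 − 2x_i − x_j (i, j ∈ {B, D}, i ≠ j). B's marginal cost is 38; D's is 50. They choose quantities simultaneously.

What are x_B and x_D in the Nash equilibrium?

Firm B's profit: π = x_B(141 − 2x_B − x_D) − 38x_B.
∂π/∂x_B = 103 − 4x_B − x_D = 0 ⇒ x_B = 25.75 − 0.25x_D.
Similarly x_D = 22.75 − 0.25x_B.
Substituting the second reaction function into the first: x_B = 25.75 − 0.25(22.75 − 0.25x_B), which gives 0.9375x_B = 20.0625 ⇒ x_B = 21.4.
Then x_D = 22.75 − 0.25·21.4 = 17.4.

21.4, 17.4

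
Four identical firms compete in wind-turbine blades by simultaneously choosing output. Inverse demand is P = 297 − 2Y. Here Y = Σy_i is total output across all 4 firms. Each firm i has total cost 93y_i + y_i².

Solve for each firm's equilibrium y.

17

A representative firm's profit is π_i = y_i(297 − 2Y) − 93y_i − y_i², with Y = y_i + Σ_{j≠i} y_j.
First-order condition: 204 − 6y_i − 2Σ_{j≠i} y_j = 0.
With identical firms, set every y_j = y: then 204 − 6y − 6y = 0, i.e. y = 204/12 = 17.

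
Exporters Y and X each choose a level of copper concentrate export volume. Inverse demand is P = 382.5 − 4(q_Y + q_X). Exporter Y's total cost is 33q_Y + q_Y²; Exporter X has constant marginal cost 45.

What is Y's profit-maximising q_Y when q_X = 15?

Exporter Y's profit: π = q_Y(382.5 − 4(q_Y + q_X)) − 33q_Y − q_Y².
∂π/∂q_Y = 349.5 − 10q_Y − 4q_X = 0, so q_Y = 34.95 − 0.4q_X.
At q_X = 15: q_Y = 34.95 − 0.4·15 = 28.95.

28.95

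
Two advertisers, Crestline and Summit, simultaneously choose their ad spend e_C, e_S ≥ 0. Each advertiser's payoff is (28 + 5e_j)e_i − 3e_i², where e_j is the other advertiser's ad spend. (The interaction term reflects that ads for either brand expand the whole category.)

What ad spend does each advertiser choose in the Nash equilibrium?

28

Crestline's payoff is (28 + 5e_S)e_C − 3e_C².
∂π/∂e_C = 28 + 5e_S − 6e_C = 0, so e_C = 14/3 + (5/6)e_S.
By symmetry e_S = e_C; substituting into the reaction function, (1/6)e_C = 14/3 and e_C = 28.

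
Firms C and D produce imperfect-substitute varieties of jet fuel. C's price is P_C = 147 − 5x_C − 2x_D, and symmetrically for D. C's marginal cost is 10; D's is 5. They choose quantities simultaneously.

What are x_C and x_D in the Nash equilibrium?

Firm C's profit: π = x_C(147 − 5x_C − 2x_D) − 10x_C.
∂π/∂x_C = 137 − 10x_C − 2x_D = 0 ⇒ x_C = 13.7 − 0.2x_D.
Similarly x_D = 14.2 − 0.2x_C.
Substituting the second reaction function into the first: x_C = 13.7 − 0.2(14.2 − 0.2x_C), which gives 0.96x_C = 10.86 ⇒ x_C = 11.3125.
Then x_D = 14.2 − 0.2·11.3125 = 11.9375.

11.3125, 11.9375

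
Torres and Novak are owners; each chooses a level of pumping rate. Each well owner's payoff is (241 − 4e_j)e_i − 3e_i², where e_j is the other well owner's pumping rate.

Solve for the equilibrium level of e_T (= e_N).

24.1

Torres's payoff is (241 − 4e_N)e_T − 3e_T².
∂π/∂e_T = 241 − 4e_N − 6e_T = 0, so e_T = 241/6 − (2/3)e_N.
Setting e_T = e_N in the reaction function: e_T = 241/6 − (2/3)e_T, so e_T = (241/6) / (5/3) = 24.1.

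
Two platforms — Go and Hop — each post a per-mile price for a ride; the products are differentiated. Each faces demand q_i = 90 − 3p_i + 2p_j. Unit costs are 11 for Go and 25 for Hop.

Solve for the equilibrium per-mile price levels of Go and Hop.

Go's profit: π = (p_{Go} − 11)(90 − 3p_{Go} + 2p_{Hop}).
∂π/∂p_{Go} = 123 − 6p_{Go} + 2p_{Hop} = 0 ⇒ p_{Go} = 20.5 + (1/3)p_{Hop}.
Similarly p_{Hop} = 27.5 + (1/3)p_{Go}.
Plugging p_{Hop} into Go's best response: p_{Go} = 20.5 + (1/3)(27.5 + (1/3)p_{Go}) ⇒ (8/9)p_{Go} = 89/3, so p_{Go} = 33.375.
Then p_{Hop} = 27.5 + (1/3)·33.375 = 38.625.

33.375, 38.625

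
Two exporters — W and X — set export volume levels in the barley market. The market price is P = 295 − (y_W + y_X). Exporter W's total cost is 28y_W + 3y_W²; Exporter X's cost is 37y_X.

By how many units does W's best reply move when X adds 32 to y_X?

Exporter W's profit: π = y_W(295 − (y_W + y_X)) − 28y_W − 3y_W².
∂π/∂y_W = 267 − 8y_W − y_X = 0, so y_W = 33.375 − 0.125y_X.
The reaction-function slope is −0.125, so a 32-unit rise in y_X moves y_W by −0.125 × 32 = −4. W's best response falls — the actions are strategic substitutes.

-4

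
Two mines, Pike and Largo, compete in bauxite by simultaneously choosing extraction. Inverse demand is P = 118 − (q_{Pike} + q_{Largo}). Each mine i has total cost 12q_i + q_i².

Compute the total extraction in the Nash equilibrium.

42.4

Mine Pike's profit: π = q_{Pike}(118 − (q_{Pike} + q_{Largo})) − 12q_{Pike} − q_{Pike}².
∂π/∂q_{Pike} = 106 − 4q_{Pike} − q_{Largo} = 0, so q_{Pike} = 26.5 − 0.25q_{Largo}.
Setting q_{Pike} = q_{Largo} in the reaction function: q_{Pike} = 26.5 − 0.25q_{Pike}, so q_{Pike} = 26.5 / 1.25 = 21.2.
Total extraction: 21.2 + 21.2 = 42.4.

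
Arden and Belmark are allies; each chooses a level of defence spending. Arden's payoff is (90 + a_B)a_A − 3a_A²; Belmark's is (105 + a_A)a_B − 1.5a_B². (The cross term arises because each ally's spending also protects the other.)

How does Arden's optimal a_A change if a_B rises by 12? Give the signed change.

2

Expanding Arden's payoff: 90a_A + a_Ba_A − 3a_A².
∂π/∂a_A = 90 + a_B − 6a_A = 0, so a_A = 15 + (1/6)a_B.
The reaction-function slope is 1/6, so a 12-unit rise in a_B moves a_A by 1/6 × 12 = 2. Arden's best response rises — the actions are strategic complements.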